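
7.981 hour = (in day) 0.3325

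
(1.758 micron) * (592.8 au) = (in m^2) 1.559e+08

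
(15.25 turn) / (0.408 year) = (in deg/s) 0.0004267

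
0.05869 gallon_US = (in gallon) 0.05869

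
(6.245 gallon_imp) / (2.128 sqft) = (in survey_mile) 8.923e-05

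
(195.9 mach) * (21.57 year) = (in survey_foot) 1.489e+14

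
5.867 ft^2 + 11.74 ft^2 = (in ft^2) 17.61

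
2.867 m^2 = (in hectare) 0.0002867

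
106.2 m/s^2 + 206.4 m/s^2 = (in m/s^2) 312.6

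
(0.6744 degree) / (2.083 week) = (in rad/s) 9.343e-09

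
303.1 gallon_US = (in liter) 1147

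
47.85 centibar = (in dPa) 4.785e+05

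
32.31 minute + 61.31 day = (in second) 5.299e+06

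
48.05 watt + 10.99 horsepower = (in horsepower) 11.05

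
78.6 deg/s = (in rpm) 13.1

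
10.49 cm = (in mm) 104.9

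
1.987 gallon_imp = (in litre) 9.033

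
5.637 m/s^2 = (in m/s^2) 5.637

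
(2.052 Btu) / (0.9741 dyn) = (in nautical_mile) 1.2e+05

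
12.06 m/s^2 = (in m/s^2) 12.06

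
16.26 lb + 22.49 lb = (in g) 1.758e+04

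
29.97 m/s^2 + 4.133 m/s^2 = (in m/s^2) 34.1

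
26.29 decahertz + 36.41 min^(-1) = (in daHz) 26.35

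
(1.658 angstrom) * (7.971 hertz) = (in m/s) 1.322e-09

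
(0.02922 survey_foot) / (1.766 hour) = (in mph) 3.134e-06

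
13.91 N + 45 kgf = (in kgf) 46.42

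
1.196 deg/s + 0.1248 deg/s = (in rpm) 0.2201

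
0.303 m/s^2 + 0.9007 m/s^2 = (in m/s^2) 1.204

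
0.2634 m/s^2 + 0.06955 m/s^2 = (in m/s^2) 0.333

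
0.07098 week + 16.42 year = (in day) 5994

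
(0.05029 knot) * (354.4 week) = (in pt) 1.572e+10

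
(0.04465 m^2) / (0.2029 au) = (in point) 4.17e-09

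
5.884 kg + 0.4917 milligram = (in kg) 5.884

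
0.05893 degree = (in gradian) 0.06548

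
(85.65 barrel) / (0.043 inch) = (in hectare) 1.247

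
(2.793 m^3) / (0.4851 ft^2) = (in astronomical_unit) 4.143e-10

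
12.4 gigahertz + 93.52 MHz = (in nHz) 1.249e+19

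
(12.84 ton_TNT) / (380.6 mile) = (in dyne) 8.771e+09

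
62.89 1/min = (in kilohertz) 0.001048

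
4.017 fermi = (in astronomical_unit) 2.685e-26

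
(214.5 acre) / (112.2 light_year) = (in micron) 8.178e-07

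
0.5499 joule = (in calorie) 0.1314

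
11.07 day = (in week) 1.581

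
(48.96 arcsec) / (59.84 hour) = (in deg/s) 6.313e-08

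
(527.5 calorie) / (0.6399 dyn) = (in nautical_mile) 1.862e+05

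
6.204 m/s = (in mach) 0.01822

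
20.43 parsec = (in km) 6.304e+14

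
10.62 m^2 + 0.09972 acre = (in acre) 0.1023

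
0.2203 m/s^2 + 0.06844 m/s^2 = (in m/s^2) 0.2887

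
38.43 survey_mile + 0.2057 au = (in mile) 1.912e+07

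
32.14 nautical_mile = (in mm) 5.952e+07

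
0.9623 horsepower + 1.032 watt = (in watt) 718.6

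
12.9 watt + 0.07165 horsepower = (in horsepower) 0.08895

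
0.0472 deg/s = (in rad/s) 0.0008238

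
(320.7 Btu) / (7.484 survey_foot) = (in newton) 1.483e+05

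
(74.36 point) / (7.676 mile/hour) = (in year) 2.424e-10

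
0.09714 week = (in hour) 16.32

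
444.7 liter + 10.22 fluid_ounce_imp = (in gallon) 117.6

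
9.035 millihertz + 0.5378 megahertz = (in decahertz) 5.378e+04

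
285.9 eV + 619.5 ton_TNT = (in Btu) 2.457e+09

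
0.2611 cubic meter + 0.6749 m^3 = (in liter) 936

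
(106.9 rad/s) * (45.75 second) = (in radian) 4891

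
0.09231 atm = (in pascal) 9353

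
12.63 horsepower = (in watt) 9418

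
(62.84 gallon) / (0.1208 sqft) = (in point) 6.008e+04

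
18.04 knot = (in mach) 0.02726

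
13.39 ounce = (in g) 379.6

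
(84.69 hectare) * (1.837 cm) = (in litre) 1.556e+07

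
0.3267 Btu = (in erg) 3.447e+09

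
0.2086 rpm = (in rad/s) 0.02184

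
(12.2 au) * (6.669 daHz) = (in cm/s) 1.217e+16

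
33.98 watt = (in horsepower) 0.04557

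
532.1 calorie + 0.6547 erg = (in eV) 1.39e+22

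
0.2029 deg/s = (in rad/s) 0.003541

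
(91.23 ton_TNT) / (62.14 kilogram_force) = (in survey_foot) 2.055e+09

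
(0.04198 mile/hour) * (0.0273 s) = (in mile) 3.183e-07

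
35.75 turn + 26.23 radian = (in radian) 250.9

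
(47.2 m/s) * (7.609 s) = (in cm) 3.591e+04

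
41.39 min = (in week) 0.004106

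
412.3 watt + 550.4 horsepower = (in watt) 4.108e+05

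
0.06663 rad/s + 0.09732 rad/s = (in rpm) 1.566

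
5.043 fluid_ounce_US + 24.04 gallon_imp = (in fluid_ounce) 3701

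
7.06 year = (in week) 368.1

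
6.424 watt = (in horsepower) 0.008615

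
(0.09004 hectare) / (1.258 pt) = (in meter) 2.029e+06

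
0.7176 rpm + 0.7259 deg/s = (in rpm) 0.8386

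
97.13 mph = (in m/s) 43.42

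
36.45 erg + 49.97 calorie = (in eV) 1.305e+21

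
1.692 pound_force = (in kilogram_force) 0.7675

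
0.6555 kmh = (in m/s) 0.1821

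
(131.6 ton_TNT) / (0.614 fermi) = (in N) 8.968e+26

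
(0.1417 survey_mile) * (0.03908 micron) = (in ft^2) 9.593e-05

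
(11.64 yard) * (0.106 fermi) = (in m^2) 1.128e-15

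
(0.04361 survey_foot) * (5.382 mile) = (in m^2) 115.1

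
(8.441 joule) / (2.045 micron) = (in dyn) 4.128e+11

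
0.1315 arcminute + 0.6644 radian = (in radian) 0.6644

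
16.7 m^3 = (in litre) 1.67e+04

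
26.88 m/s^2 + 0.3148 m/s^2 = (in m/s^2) 27.19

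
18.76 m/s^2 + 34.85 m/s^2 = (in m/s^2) 53.61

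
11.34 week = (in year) 0.2175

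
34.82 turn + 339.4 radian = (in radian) 558.2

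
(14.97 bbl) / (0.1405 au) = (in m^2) 1.132e-10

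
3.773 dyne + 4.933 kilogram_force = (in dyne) 4.838e+06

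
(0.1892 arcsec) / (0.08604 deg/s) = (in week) 1.01e-09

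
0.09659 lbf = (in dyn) 4.297e+04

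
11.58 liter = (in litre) 11.58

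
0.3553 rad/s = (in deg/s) 20.36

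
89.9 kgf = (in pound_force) 198.2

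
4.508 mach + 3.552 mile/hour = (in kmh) 5532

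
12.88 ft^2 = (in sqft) 12.88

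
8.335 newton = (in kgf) 0.8499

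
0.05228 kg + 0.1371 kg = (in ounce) 6.68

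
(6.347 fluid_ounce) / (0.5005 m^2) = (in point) 1.063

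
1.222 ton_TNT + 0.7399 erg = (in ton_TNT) 1.222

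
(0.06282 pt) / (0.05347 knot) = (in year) 2.555e-11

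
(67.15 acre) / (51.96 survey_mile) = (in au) 2.172e-11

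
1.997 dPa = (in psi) 2.896e-05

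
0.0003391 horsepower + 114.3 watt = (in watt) 114.6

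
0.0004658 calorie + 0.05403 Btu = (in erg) 5.701e+08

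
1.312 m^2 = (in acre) 0.0003242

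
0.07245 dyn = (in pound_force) 1.629e-07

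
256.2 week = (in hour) 4.304e+04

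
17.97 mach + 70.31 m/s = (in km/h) 2.228e+04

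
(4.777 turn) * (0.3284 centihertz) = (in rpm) 0.9413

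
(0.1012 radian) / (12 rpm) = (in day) 9.321e-07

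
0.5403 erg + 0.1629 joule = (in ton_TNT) 3.893e-11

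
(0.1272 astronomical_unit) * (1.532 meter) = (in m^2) 2.915e+10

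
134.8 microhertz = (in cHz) 0.01348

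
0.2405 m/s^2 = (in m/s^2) 0.2405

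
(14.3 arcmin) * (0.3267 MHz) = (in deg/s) 7.786e+04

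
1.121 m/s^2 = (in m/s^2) 1.121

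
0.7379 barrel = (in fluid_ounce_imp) 4129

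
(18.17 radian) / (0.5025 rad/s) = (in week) 5.979e-05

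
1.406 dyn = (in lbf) 3.161e-06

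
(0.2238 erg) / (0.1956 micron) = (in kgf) 0.01167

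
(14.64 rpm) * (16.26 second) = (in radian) 24.93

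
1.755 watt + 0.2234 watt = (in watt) 1.978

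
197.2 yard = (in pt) 5.111e+05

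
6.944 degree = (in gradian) 7.716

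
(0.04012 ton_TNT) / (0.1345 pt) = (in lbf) 7.953e+11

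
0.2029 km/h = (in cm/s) 5.636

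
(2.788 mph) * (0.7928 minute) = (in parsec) 1.921e-15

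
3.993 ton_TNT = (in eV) 1.043e+29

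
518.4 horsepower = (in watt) 3.866e+05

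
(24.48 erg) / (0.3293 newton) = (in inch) 0.0002927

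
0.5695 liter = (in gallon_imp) 0.1253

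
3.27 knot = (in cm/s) 168.2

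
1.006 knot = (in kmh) 1.863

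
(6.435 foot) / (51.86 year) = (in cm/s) 1.199e-07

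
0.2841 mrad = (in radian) 0.0002841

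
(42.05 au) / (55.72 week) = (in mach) 548.2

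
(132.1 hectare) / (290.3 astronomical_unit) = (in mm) 3.042e-05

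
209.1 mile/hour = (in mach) 0.2745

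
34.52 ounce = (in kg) 0.9786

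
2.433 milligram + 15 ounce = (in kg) 0.4252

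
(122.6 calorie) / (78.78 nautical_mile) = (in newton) 0.003516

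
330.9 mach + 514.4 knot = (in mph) 2.526e+05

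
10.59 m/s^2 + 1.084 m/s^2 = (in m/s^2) 11.67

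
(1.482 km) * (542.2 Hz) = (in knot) 1.562e+06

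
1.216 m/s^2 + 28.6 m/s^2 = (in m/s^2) 29.82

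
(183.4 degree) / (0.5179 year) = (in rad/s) 1.96e-07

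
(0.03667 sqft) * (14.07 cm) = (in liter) 0.4793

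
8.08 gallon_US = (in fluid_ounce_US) 1034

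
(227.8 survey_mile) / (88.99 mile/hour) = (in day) 0.1067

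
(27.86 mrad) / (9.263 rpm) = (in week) 4.749e-08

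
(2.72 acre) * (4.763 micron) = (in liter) 52.43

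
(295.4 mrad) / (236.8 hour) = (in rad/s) 3.465e-07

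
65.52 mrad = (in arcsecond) 1.351e+04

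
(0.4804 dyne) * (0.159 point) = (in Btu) 2.554e-13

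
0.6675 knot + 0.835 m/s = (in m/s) 1.178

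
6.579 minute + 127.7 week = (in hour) 2.145e+04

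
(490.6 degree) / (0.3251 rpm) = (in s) 251.5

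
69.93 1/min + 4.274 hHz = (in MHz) 0.0004286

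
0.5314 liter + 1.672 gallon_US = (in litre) 6.861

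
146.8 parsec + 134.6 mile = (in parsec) 146.8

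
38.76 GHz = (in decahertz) 3.876e+09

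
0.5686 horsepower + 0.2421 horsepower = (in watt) 604.5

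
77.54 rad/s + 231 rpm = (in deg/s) 5829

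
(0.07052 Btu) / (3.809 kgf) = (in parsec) 6.455e-17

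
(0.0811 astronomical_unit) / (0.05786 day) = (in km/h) 8.737e+06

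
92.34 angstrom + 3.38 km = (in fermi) 3.38e+18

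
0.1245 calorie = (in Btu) 0.0004937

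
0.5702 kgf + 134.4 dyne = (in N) 5.593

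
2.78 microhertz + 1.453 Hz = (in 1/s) 1.453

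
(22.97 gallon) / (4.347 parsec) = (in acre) 1.602e-22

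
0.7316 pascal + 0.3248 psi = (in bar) 0.0224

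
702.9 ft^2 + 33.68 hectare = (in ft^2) 3.626e+06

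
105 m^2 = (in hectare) 0.0105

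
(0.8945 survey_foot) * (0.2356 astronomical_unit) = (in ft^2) 1.034e+11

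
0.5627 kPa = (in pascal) 562.7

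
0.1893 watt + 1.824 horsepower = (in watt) 1360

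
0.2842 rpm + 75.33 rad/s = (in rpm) 719.6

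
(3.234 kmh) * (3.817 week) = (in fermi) 2.074e+21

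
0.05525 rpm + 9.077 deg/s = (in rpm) 1.568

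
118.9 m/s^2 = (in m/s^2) 118.9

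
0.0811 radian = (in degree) 4.647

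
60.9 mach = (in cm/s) 2.074e+06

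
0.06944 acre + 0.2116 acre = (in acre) 0.281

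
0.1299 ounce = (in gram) 3.683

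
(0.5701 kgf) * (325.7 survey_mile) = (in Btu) 2778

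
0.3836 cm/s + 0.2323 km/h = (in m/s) 0.06836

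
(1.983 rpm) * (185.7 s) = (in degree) 2209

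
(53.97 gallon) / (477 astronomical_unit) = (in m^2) 2.863e-15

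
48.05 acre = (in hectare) 19.45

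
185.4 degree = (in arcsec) 6.674e+05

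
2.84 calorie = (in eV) 7.417e+19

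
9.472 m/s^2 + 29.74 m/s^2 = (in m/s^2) 39.21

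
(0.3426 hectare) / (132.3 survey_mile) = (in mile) 9.998e-06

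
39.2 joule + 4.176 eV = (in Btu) 0.03715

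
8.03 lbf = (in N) 35.72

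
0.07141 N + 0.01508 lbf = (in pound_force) 0.03113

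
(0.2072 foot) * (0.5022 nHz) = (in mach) 9.315e-14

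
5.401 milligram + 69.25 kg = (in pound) 152.7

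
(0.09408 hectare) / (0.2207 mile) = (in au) 1.771e-11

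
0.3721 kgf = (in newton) 3.649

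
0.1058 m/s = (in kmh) 0.3809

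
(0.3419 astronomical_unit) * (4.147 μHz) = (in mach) 622.9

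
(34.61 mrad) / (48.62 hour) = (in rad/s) 1.977e-07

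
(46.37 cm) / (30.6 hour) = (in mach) 1.236e-08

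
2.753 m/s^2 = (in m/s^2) 2.753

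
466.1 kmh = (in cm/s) 1.295e+04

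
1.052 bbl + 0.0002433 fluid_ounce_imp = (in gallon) 44.18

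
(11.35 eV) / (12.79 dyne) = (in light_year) 1.503e-30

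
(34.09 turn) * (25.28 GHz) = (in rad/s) 5.415e+12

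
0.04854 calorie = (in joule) 0.2031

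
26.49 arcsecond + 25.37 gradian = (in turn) 0.06345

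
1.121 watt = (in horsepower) 0.001503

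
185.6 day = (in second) 1.604e+07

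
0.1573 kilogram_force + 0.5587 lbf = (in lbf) 0.9055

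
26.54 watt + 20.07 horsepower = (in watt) 1.499e+04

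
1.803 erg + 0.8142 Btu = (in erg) 8.59e+09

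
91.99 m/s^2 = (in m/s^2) 91.99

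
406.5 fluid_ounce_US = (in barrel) 0.07561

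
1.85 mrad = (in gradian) 0.1178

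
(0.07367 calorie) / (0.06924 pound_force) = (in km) 0.001001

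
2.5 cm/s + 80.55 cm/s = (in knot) 1.614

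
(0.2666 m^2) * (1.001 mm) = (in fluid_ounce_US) 9.024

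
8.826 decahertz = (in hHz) 0.8826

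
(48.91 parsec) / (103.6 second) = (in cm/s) 1.457e+18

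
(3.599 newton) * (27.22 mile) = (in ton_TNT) 3.768e-05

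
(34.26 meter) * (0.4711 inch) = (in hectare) 4.1e-05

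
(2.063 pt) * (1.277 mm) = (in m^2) 9.294e-07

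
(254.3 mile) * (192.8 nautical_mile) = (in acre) 3.611e+07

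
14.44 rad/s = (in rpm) 137.9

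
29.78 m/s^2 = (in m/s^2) 29.78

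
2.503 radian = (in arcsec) 5.163e+05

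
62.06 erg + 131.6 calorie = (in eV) 3.437e+21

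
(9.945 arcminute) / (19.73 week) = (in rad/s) 2.424e-10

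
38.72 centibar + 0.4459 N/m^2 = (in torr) 290.4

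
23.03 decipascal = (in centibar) 0.002303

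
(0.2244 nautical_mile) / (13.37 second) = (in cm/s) 3108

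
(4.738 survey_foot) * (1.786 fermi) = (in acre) 6.373e-19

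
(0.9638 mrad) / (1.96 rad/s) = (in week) 8.131e-10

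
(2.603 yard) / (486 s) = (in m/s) 0.004897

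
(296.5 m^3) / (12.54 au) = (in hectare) 1.581e-14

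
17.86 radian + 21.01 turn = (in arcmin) 5.152e+05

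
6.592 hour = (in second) 2.373e+04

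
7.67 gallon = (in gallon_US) 7.67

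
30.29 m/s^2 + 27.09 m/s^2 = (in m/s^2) 57.38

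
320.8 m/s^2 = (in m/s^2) 320.8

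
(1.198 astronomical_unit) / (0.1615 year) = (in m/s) 3.519e+04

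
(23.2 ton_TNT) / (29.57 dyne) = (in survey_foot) 1.077e+15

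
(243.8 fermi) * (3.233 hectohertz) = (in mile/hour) 1.763e-10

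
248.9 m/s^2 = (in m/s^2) 248.9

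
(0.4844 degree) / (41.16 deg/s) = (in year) 3.732e-10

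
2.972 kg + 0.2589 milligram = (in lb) 6.552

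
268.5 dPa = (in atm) 0.000265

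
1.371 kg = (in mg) 1.371e+06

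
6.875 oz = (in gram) 194.9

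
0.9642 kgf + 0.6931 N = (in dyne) 1.015e+06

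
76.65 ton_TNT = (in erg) 3.207e+18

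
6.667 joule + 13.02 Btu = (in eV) 8.578e+22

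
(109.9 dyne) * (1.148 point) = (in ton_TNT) 1.064e-16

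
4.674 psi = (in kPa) 32.23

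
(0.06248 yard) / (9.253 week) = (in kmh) 3.675e-08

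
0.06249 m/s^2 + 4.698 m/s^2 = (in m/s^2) 4.76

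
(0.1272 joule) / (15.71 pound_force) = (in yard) 0.001991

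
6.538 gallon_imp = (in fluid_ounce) 1005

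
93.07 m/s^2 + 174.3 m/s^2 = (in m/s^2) 267.4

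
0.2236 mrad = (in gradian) 0.01423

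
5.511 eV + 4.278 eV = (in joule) 1.568e-18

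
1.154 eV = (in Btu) 1.752e-22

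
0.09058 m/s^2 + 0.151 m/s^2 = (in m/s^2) 0.2416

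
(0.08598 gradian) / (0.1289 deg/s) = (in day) 6.948e-06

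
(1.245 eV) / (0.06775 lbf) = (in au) 4.424e-30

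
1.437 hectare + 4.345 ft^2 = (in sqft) 1.547e+05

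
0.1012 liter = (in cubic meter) 0.0001012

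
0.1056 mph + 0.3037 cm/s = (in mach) 0.0001476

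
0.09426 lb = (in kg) 0.04276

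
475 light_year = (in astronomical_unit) 3.004e+07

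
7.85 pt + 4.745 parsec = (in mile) 9.098e+13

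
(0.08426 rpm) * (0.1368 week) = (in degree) 4.183e+04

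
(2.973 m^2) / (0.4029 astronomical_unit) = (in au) 3.297e-22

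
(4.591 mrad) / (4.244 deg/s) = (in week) 1.025e-07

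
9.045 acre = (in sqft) 3.94e+05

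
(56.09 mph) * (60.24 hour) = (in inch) 2.141e+08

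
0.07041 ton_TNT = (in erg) 2.946e+15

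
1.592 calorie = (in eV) 4.157e+19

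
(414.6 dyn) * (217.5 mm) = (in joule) 0.0009018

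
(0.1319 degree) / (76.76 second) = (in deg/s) 0.001718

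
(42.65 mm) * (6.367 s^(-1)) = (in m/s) 0.2716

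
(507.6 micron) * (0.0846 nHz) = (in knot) 8.347e-14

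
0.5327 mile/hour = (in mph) 0.5327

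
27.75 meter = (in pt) 7.866e+04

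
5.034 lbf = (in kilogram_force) 2.283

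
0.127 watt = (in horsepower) 0.0001703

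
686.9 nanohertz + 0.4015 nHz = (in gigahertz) 6.873e-16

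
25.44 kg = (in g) 2.544e+04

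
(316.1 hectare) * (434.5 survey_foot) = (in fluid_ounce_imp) 1.473e+13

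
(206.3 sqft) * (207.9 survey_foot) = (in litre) 1.215e+06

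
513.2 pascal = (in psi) 0.07443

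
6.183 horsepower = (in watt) 4611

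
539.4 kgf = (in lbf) 1189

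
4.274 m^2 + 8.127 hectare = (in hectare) 8.127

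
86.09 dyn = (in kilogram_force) 8.779e-05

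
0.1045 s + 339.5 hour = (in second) 1.222e+06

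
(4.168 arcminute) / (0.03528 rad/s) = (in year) 1.09e-09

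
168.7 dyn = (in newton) 0.001687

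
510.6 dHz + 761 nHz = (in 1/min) 3064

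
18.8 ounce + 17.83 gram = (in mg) 5.508e+05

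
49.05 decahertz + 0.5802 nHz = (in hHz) 4.905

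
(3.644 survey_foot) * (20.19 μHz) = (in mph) 5.016e-05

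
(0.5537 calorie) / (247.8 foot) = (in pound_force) 0.006895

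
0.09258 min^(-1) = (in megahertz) 1.543e-09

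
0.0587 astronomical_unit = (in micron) 8.781e+15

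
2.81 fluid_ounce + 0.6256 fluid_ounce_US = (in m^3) 0.0001016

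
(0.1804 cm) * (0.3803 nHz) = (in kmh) 2.47e-12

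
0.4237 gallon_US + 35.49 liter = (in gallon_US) 9.799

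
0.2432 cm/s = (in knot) 0.004727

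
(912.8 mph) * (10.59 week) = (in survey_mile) 1.624e+06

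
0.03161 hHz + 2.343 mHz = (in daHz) 0.3163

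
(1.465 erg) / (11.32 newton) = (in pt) 3.669e-05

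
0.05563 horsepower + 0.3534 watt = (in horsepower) 0.0561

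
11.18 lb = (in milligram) 5.071e+06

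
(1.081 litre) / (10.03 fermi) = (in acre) 2.663e+07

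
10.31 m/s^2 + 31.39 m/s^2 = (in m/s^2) 41.7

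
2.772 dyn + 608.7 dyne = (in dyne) 611.5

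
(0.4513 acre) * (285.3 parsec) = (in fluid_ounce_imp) 5.659e+26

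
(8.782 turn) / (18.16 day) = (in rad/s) 3.517e-05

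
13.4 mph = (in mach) 0.01759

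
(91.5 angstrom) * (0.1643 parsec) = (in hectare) 4639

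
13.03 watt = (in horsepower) 0.01747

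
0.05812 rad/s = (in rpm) 0.555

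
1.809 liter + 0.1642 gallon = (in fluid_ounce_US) 82.19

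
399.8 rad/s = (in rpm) 3818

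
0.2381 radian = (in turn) 0.03789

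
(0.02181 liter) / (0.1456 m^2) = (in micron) 149.8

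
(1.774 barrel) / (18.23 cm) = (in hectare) 0.0001547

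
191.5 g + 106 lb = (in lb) 106.4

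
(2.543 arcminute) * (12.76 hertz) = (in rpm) 0.09014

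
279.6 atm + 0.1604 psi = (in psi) 4109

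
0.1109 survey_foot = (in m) 0.0338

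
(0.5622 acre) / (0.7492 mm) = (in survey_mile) 1887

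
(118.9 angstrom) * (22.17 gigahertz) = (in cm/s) 2.636e+04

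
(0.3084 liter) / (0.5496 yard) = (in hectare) 6.137e-08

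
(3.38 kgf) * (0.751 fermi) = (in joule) 2.489e-14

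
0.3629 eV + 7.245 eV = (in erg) 1.219e-11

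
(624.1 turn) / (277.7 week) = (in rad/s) 2.335e-05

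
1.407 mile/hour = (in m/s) 0.629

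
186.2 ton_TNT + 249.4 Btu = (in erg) 7.791e+18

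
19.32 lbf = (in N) 85.94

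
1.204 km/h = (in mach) 0.0009822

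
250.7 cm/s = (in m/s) 2.507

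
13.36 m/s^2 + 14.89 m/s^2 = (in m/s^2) 28.25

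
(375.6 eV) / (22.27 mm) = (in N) 2.702e-15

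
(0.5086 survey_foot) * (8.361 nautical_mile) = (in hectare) 0.24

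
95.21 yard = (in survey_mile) 0.0541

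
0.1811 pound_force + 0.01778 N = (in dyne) 8.234e+04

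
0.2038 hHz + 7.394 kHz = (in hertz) 7414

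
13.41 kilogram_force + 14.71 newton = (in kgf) 14.91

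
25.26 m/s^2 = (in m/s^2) 25.26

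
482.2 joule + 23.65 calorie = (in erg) 5.812e+09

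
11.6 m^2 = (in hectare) 0.00116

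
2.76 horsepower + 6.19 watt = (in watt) 2064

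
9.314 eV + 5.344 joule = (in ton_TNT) 1.277e-09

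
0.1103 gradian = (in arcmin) 5.956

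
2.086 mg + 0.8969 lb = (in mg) 4.068e+05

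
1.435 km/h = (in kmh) 1.435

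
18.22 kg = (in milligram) 1.822e+07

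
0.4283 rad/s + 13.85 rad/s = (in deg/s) 818.1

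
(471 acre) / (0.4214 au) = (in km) 3.024e-08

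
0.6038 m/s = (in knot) 1.174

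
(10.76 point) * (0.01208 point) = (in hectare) 1.618e-12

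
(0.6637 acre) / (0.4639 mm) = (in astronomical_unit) 3.87e-05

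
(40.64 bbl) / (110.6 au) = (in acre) 9.65e-17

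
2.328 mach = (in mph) 1773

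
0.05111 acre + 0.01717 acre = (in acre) 0.06828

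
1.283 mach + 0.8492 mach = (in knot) 1411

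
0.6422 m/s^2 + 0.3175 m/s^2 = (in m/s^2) 0.9597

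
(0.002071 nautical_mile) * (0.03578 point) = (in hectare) 4.841e-09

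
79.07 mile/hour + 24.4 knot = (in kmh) 172.4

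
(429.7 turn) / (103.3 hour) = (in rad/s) 0.00726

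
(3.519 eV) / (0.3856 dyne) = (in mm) 1.462e-10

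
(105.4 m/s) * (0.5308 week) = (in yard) 3.7e+07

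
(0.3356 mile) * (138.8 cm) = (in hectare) 0.07497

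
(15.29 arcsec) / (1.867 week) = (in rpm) 6.269e-10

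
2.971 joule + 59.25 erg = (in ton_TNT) 7.101e-10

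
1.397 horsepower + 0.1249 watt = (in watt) 1042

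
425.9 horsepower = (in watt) 3.176e+05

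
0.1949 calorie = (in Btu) 0.0007729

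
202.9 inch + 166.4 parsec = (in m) 5.135e+18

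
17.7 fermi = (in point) 5.017e-11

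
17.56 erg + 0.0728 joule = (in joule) 0.0728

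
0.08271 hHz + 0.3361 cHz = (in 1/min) 496.5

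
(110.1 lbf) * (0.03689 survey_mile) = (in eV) 1.815e+23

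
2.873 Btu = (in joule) 3031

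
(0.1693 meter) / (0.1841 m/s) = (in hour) 0.0002554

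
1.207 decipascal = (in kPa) 0.0001207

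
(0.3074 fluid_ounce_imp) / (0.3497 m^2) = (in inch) 0.0009833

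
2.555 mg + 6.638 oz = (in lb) 0.4149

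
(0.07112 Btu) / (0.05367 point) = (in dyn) 3.963e+11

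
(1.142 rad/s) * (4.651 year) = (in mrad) 1.675e+11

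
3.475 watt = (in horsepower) 0.00466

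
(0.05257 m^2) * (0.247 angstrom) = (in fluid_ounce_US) 4.391e-08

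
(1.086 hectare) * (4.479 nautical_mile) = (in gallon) 2.38e+10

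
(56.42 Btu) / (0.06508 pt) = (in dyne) 2.593e+14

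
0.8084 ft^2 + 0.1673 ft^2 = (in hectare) 9.065e-06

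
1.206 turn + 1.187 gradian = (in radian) 7.596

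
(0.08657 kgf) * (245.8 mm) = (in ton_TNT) 4.987e-11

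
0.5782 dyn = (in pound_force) 1.3e-06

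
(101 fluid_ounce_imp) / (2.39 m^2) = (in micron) 1201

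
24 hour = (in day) 1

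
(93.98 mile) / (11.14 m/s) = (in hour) 3.771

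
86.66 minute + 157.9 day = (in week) 22.57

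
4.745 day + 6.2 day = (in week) 1.564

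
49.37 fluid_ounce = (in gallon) 0.3857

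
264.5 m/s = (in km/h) 952.2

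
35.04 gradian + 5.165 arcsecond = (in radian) 0.5504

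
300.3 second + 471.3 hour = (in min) 2.828e+04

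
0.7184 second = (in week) 1.188e-06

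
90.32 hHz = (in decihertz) 9.032e+04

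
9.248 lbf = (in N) 41.14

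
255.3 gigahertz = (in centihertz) 2.553e+13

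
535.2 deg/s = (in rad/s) 9.341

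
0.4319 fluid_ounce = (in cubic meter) 1.277e-05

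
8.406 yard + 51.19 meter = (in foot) 193.2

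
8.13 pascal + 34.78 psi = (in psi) 34.78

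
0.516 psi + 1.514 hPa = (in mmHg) 27.82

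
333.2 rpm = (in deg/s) 1999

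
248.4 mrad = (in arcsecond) 5.124e+04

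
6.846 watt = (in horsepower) 0.009181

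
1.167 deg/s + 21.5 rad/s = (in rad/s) 21.52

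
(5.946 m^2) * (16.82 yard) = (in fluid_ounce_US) 3.092e+06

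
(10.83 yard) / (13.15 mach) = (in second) 0.002212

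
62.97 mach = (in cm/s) 2.144e+06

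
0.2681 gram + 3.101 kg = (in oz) 109.4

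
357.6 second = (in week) 0.0005913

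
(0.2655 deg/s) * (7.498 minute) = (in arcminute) 7167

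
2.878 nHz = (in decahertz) 2.878e-10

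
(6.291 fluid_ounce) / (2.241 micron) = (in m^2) 83.02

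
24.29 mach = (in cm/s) 8.271e+05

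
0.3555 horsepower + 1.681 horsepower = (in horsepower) 2.037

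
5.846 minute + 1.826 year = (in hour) 1.6e+04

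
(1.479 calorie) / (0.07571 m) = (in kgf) 8.335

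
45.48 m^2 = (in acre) 0.01124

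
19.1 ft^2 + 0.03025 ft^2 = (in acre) 0.0004392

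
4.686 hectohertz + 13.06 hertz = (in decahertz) 48.17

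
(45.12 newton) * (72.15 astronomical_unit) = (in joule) 4.87e+14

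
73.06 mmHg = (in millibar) 97.41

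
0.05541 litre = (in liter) 0.05541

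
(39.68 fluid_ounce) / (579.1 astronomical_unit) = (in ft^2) 1.458e-16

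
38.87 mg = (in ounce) 0.001371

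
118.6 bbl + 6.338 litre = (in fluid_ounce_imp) 6.639e+05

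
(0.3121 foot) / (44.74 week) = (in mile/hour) 7.864e-09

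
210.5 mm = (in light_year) 2.225e-17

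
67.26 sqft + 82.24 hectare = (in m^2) 8.224e+05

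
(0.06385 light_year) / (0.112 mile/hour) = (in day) 1.396e+11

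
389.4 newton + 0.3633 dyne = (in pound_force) 87.54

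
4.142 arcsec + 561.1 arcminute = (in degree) 9.353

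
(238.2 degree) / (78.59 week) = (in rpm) 8.352e-07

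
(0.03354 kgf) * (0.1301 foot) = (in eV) 8.141e+16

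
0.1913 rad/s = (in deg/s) 10.96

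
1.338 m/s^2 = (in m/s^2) 1.338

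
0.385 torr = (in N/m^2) 51.33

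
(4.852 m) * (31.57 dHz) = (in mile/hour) 34.26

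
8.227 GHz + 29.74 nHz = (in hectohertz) 8.227e+07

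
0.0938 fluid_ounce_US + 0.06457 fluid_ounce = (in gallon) 0.001237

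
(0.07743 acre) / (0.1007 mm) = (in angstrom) 3.112e+16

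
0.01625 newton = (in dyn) 1625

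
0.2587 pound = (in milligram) 1.173e+05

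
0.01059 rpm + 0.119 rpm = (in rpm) 0.1296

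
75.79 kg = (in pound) 167.1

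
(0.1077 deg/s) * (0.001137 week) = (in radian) 1.293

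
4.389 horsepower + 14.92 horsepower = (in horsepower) 19.31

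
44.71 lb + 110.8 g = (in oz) 719.3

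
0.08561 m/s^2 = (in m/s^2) 0.08561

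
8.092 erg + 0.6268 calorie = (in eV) 1.637e+19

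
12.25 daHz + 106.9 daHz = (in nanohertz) 1.192e+12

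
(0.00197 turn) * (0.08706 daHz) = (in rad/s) 0.01078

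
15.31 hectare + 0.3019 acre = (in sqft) 1.661e+06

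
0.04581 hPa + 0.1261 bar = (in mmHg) 94.62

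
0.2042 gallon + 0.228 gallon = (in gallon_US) 0.4322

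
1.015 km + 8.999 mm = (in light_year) 1.073e-13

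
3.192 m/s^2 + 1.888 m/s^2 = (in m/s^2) 5.08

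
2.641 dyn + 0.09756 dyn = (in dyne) 2.739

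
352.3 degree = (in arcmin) 2.114e+04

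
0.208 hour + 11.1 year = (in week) 578.8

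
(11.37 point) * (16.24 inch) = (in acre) 4.088e-07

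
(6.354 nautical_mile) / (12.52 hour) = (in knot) 0.5075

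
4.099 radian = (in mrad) 4099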